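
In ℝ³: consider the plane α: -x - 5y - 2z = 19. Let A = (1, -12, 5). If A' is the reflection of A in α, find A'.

λ = (n·A − d)/|n|² = (49 − 19)/30 = 1.
Reflection = A − 2λn = (1, -12, 5) − 2·(-1, -5, -2) = (3, -2, 9).

(3, -2, 9)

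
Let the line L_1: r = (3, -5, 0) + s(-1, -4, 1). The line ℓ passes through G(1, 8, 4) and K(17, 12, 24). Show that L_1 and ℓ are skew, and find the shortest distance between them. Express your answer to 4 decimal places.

A direction vector for ℓ is K − G = (16, 4, 20).
Common perpendicular direction n = (-1, -4, 1) × (16, 4, 20) = (-84, 36, 60).
With w = (1, 8, 4) − (3, -5, 0) = (-2, 13, 4), w · n = 876.
Since n ≠ 0 the lines are not parallel, and w · n = 876 ≠ 0 so they do not intersect; hence they are skew.
Distance = |w · n| / |n| = |876| / √11952 ≈ 8.0128.

8.0128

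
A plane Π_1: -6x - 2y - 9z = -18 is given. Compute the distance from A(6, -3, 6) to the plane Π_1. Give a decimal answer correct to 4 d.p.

n·A − d = (-6)·(6) + (-2)·(-3) + (-9)·(6) − (-18) = -66; |n| = √121.
Distance = |-66| / √121 = 66/√121 ≈ 6.0000.

6.0000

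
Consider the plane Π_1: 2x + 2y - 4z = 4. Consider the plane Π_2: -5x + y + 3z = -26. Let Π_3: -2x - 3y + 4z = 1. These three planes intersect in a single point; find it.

(3, -5, -2)

Solving the 3×3 linear system 2x + 2y - 4z = 4, -5x + y + 3z = -26, -2x - 3y + 4z = 1 (e.g. by elimination or Cramer's rule, determinant = -14) gives (3, -5, -2).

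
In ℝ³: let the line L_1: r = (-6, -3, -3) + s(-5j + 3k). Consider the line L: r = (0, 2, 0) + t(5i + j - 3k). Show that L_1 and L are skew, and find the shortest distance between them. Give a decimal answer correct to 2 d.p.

7.04

Common perpendicular direction n = (0, -5, 3) × (5, 1, -3) = (12, 15, 25).
With w = (0, 2, 0) − (-6, -3, -3) = (6, 5, 3), w · n = 222.
Since n ≠ 0 the lines are not parallel, and w · n = 222 ≠ 0 so they do not intersect; hence they are skew.
Distance = |w · n| / |n| = |222| / √994 ≈ 7.04.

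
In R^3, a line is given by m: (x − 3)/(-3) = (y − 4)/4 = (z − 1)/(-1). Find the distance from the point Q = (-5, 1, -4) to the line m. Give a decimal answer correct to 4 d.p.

m has direction (-3, 4, -1) through (3, 4, 1).
Taking (3, 4, 1) on m with direction v = (-3, 4, -1): w = Q − (3, 4, 1) = (-8, -3, -5), and w × v = (23, 7, -41).
Distance = |w × v| / |v| = √2259 / √26 ≈ 9.3212.

9.3212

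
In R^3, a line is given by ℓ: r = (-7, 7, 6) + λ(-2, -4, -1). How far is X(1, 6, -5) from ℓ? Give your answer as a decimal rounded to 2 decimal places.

13.64

Taking (-7, 7, 6) on ℓ with direction v = (-2, -4, -1): w = X − (-7, 7, 6) = (8, -1, -11), and w × v = (-43, 30, -34).
Distance = |w × v| / |v| = √3905 / √21 ≈ 13.64.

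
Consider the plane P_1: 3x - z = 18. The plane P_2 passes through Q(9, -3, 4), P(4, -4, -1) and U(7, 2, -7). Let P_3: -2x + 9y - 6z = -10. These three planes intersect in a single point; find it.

QP = (-5, -1, -5), QU = (-2, 5, -11); a normal to P_2 is QP × QU = (36, -45, -27).
Using Q: P_2 has equation 36x - 45y - 27z = 351.
Solving the 3×3 linear system 3x - z = 18, 36x - 45y - 27z = 351, -2x + 9y - 6z = -10 (e.g. by elimination or Cramer's rule, determinant = 1305) gives (5, -2, -3).

(5, -2, -3)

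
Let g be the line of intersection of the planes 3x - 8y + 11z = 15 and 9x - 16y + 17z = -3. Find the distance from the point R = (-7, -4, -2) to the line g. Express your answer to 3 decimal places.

Direction of g: (3, -8, 11) × (9, -16, 17) = (40, 48, 24).
A point on g: solving the two plane equations with x = -1 gives (-1, 6, 6).
Taking (-1, 6, 6) on g with direction v = (40, 48, 24): w = R − (-1, 6, 6) = (-6, -10, -8), and w × v = (144, -176, 112).
Distance = |w × v| / |v| = √64256 / √4480 ≈ 3.787.

3.787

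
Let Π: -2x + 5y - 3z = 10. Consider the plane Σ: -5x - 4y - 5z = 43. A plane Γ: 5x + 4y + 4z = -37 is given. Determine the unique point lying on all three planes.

Solving the 3×3 linear system -2x + 5y - 3z = 10, -5x - 4y - 5z = 43, 5x + 4y + 4z = -37 (e.g. by elimination or Cramer's rule, determinant = -33) gives (-1, -2, -6).

(-1, -2, -6)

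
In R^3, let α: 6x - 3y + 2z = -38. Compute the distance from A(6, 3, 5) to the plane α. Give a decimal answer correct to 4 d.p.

10.7143

n·A − d = (6)·(6) + (-3)·(3) + (2)·(5) − (-38) = 75; |n| = √49.
Distance = |75| / √49 = 75/√49 ≈ 10.7143.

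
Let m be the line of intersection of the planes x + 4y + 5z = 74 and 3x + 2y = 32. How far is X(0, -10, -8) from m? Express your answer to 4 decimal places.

24.0441

Direction of m: (1, 4, 5) × (3, 2, 0) = (-10, 15, -10).
A point on m: solving the two plane equations with x = 10 gives (10, 1, 12).
Taking (10, 1, 12) on m with direction v = (-10, 15, -10): w = X − (10, 1, 12) = (-10, -11, -20), and w × v = (410, 100, -260).
Distance = |w × v| / |v| = √245700 / √425 ≈ 24.0441.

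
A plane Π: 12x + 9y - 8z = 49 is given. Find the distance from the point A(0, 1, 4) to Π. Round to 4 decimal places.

4.2353

n·A − d = (12)·(0) + (9)·(1) + (-8)·(4) − 49 = -72; |n| = √289.
Distance = |-72| / √289 = 72/√289 ≈ 4.2353.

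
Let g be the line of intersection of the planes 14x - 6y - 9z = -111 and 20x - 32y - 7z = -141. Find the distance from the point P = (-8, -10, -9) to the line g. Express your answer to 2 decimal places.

9.51

Direction of g: (14, -6, -9) × (20, -32, -7) = (-246, -82, -328).
A point on g: solving the two plane equations with x = 0 gives (0, 2, 11).
Taking (0, 2, 11) on g with direction v = (-246, -82, -328): w = P − (0, 2, 11) = (-8, -12, -20), and w × v = (2296, 2296, -2296).
Distance = |w × v| / |v| = √15814848 / √174824 ≈ 9.51.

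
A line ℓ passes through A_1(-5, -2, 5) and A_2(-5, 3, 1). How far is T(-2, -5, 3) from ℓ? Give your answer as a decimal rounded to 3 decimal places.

4.561

A direction vector for ℓ is A_2 − A_1 = (0, 5, -4).
Taking (-5, -2, 5) on ℓ with direction v = (0, 5, -4): w = T − (-5, -2, 5) = (3, -3, -2), and w × v = (22, 12, 15).
Distance = |w × v| / |v| = √853 / √41 ≈ 4.561.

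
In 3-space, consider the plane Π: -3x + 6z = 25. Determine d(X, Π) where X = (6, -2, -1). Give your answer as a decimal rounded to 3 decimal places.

n·X − d = (-3)·(6) + (0)·(-2) + (6)·(-1) − 25 = -49; |n| = √45.
Distance = |-49| / √45 = 49/√45 ≈ 7.304.

7.304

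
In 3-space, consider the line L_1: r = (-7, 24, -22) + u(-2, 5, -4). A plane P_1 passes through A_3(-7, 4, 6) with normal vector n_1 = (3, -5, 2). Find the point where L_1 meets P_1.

(1, 4, -6)

P_1: n_1·r = n_1·A_3 gives 3x - 5y + 2z = -29.
Substitute r = (-7, 24, -22) + t(-2, 5, -4) into the plane: -185 + (-39)t = -29, so t = -4.
Intersection: (-7, 24, -22) + (-4)·(-2, 5, -4) = (1, 4, -6).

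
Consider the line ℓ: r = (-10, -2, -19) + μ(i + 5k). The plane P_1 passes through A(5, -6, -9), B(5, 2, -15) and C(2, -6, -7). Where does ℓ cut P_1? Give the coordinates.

AB = (0, 8, -6), AC = (-3, 0, 2); a normal to P_1 is AB × AC = (16, 18, 24).
Using A: P_1 has equation 16x + 18y + 24z = -244.
Substitute r = (-10, -2, -19) + t(1, 0, 5) into the plane: -652 + 136t = -244, so t = 3.
Intersection: (-10, -2, -19) + 3·(1, 0, 5) = (-7, -2, -4).

(-7, -2, -4)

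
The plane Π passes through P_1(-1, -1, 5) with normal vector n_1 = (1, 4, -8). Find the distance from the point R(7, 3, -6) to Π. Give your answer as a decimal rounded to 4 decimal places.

12.4444

Π: n_1·r = n_1·P_1 gives x + 4y - 8z = -45.
n·R − d = (1)·(7) + (4)·(3) + (-8)·(-6) − (-45) = 112; |n| = √81.
Distance = |112| / √81 = 112/√81 ≈ 12.4444.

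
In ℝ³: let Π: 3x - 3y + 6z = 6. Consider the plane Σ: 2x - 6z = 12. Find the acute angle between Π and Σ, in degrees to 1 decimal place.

cos θ = |n₁·n₂| / (|n₁||n₂|) = |-30| / (√54 · √40).
θ = arccos(0.64550) ≈ 49.8°.

49.8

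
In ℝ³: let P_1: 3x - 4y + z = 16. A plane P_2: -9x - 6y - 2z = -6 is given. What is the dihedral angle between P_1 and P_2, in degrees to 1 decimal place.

cos θ = |n₁·n₂| / (|n₁||n₂|) = |-5| / (√26 · √121).
θ = arccos(0.08914) ≈ 84.9°.

84.9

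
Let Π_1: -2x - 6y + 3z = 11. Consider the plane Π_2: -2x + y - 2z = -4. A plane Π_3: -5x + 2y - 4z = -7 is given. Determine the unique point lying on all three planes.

(-1, 0, 3)

Solving the 3×3 linear system -2x - 6y + 3z = 11, -2x + y - 2z = -4, -5x + 2y - 4z = -7 (e.g. by elimination or Cramer's rule, determinant = -9) gives (-1, 0, 3).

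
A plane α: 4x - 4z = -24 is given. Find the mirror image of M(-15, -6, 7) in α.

λ = (n·M − d)/|n|² = (-88 − (-24))/32 = -2.
Reflection = M − 2λn = (-15, -6, 7) − (-4)·(4, 0, -4) = (1, -6, -9).

(1, -6, -9)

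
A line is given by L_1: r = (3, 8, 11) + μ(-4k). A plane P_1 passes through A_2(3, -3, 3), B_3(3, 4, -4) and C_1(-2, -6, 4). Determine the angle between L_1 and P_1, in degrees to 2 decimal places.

A_2B_3 = (0, 7, -7), A_2C_1 = (-5, -3, 1); a normal to P_1 is A_2B_3 × A_2C_1 = (-14, 35, 35).
Using A_2: P_1 has equation -14x + 35y + 35z = -42.
sin θ = |n·v| / (|n||v|) = |-140| / (√2646 · √16) = 0.68041.
θ ≈ 42.88°.

42.88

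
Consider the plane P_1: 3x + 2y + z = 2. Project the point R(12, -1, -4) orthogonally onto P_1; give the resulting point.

(6, -5, -6)

Foot = R − λn with λ = (n·R − d)/|n|² = (30 − 2)/14 = 2.
Foot = (12, -1, -4) − 2·(3, 2, 1) = (6, -5, -6).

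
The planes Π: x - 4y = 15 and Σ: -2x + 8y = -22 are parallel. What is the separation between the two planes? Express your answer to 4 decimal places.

Rescale Σ by 1/(-2): x - 4y = 11. Then distance = |15 − 11| / √17 ≈ 0.9701.

0.9701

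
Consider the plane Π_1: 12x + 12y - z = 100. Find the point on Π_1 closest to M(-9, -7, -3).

(3, 5, -4)

Foot = M − λn with λ = (n·M − d)/|n|² = (-189 − 100)/289 = -1.
Foot = (-9, -7, -3) − (-1)·(12, 12, -1) = (3, 5, -4).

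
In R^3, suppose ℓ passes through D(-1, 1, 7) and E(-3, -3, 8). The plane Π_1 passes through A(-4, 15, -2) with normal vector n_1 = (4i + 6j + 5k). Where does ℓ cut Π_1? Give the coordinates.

A direction vector for ℓ is E − D = (-2, -4, 1).
Π_1: n_1·r = n_1·A gives 4x + 6y + 5z = 64.
Substitute r = (-1, 1, 7) + t(-2, -4, 1) into the plane: 37 + (-27)t = 64, so t = -1.
Intersection: (-1, 1, 7) + (-1)·(-2, -4, 1) = (1, 5, 6).

(1, 5, 6)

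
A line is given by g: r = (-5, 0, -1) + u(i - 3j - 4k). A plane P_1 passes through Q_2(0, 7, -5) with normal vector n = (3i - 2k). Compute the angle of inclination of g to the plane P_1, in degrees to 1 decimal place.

P_1: n·r = n·Q_2 gives 3x - 2z = 10.
sin θ = |n·v| / (|n||v|) = |11| / (√13 · √26) = 0.59832.
θ ≈ 36.7°.

36.7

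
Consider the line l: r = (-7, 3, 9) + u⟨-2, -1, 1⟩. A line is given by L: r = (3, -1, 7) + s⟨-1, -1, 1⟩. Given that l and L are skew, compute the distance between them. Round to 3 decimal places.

4.243

Common perpendicular direction n = (-2, -1, 1) × (-1, -1, 1) = (0, 1, 1).
With w = (3, -1, 7) − (-7, 3, 9) = (10, -4, -2), w · n = -6.
Distance = |w · n| / |n| = |-6| / √2 ≈ 4.243.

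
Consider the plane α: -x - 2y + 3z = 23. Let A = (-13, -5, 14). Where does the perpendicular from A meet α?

Foot = A − λn with λ = (n·A − d)/|n|² = (65 − 23)/14 = 3.
Foot = (-13, -5, 14) − 3·(-1, -2, 3) = (-10, 1, 5).

(-10, 1, 5)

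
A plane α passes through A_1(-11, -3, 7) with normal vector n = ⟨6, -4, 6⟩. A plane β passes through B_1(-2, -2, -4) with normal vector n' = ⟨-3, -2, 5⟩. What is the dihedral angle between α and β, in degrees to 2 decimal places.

α: n·r = n·A_1 gives 6x - 4y + 6z = -12.
β: n'·r = n'·B_1 gives -3x - 2y + 5z = -10.
cos θ = |n₁·n₂| / (|n₁||n₂|) = |20| / (√88 · √38).
θ = arccos(0.34586) ≈ 69.77°.

69.77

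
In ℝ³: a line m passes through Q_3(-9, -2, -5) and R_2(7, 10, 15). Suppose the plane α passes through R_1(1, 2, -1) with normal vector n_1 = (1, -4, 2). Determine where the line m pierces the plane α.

A direction vector for m is R_2 − Q_3 = (16, 12, 20).
α: n_1·r = n_1·R_1 gives x - 4y + 2z = -9.
Substitute r = (-9, -2, -5) + t(16, 12, 20) into the plane: -11 + 8t = -9, so t = 1/4.
Intersection: (-9, -2, -5) + (1/4)·(16, 12, 20) = (-5, 1, 0).

(-5, 1, 0)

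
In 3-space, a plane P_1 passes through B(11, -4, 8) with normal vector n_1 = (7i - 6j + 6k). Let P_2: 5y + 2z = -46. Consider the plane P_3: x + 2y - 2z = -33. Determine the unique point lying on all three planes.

(5, -12, 7)

P_1: n_1·r = n_1·B gives 7x - 6y + 6z = 149.
Solving the 3×3 linear system 7x - 6y + 6z = 149, 5y + 2z = -46, x + 2y - 2z = -33 (e.g. by elimination or Cramer's rule, determinant = -140) gives (5, -12, 7).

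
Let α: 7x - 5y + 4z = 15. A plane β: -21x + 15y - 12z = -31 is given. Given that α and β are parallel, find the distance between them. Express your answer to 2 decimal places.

0.49

Rescale β by 1/(-3): 7x - 5y + 4z = 31/3. Then distance = |15 − (31/3)| / √90 ≈ 0.49.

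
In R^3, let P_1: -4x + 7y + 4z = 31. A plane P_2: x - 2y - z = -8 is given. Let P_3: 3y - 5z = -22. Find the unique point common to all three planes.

Solving the 3×3 linear system -4x + 7y + 4z = 31, x - 2y - z = -8, 3y - 5z = -22 (e.g. by elimination or Cramer's rule, determinant = -5) gives (-1, 1, 5).

(-1, 1, 5)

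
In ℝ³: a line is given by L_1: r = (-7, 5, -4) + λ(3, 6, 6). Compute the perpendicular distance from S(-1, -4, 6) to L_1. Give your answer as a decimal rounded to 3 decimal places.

14.488

Taking (-7, 5, -4) on L_1 with direction v = (3, 6, 6): w = S − (-7, 5, -4) = (6, -9, 10), and w × v = (-114, -6, 63).
Distance = |w × v| / |v| = √17001 / √81 ≈ 14.488.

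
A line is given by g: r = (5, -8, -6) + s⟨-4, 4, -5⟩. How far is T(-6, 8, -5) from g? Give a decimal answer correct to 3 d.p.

Taking (5, -8, -6) on g with direction v = (-4, 4, -5): w = T − (5, -8, -6) = (-11, 16, 1), and w × v = (-84, -59, 20).
Distance = |w × v| / |v| = √10937 / √57 ≈ 13.852.

13.852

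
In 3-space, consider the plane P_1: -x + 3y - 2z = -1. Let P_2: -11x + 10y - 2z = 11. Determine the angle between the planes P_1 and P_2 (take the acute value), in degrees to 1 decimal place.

36.7

cos θ = |n₁·n₂| / (|n₁||n₂|) = |45| / (√14 · √225).
θ = arccos(0.80178) ≈ 36.7°.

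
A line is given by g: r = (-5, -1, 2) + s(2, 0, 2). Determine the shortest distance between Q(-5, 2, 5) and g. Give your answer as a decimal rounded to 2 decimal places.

Taking (-5, -1, 2) on g with direction v = (2, 0, 2): w = Q − (-5, -1, 2) = (0, 3, 3), and w × v = (6, 6, -6).
Distance = |w × v| / |v| = √108 / √8 ≈ 3.67.

3.67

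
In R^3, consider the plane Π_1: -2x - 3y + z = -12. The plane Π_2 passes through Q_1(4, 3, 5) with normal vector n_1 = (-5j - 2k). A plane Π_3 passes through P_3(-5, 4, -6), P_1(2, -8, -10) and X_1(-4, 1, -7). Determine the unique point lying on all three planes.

(-7, 7, -5)

Π_2: n_1·r = n_1·Q_1 gives -5y - 2z = -25.
P_3P_1 = (7, -12, -4), P_3X_1 = (1, -3, -1); a normal to Π_3 is P_3P_1 × P_3X_1 = (0, 3, -9).
Using P_3: Π_3 has equation 3y - 9z = 66.
Solving the 3×3 linear system -2x - 3y + z = -12, -5y - 2z = -25, 3y - 9z = 66 (e.g. by elimination or Cramer's rule, determinant = -102) gives (-7, 7, -5).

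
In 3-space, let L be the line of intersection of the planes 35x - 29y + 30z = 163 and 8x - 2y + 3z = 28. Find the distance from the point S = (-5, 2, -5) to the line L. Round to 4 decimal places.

Direction of L: (35, -29, 30) × (8, -2, 3) = (-27, 135, 162).
A point on L: solving the two plane equations with x = 2 gives (2, 3, 6).
Taking (2, 3, 6) on L with direction v = (-27, 135, 162): w = S − (2, 3, 6) = (-7, -1, -11), and w × v = (1323, 1431, -972).
Distance = |w × v| / |v| = √4742874 / √45198 ≈ 10.2438.

10.2438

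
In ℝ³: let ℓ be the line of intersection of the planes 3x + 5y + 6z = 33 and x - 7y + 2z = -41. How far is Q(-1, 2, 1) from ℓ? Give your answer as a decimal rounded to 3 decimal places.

4.000

Direction of ℓ: (3, 5, 6) × (1, -7, 2) = (52, 0, -26).
A point on ℓ: solving the two plane equations with x = 9 gives (9, 6, -4).
Taking (9, 6, -4) on ℓ with direction v = (52, 0, -26): w = Q − (9, 6, -4) = (-10, -4, 5), and w × v = (104, 0, 208).
Distance = |w × v| / |v| = √54080 / √3380 ≈ 4.000.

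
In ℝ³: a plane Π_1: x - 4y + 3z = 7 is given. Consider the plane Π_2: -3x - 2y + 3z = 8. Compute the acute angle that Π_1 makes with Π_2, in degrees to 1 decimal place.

54.2

cos θ = |n₁·n₂| / (|n₁||n₂|) = |14| / (√26 · √22).
θ = arccos(0.58537) ≈ 54.2°.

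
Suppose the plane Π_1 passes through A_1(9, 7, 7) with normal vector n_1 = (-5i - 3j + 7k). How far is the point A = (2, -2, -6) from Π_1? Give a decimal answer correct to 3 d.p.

Π_1: n_1·r = n_1·A_1 gives -5x - 3y + 7z = -17.
n·A − d = (-5)·(2) + (-3)·(-2) + (7)·(-6) − (-17) = -29; |n| = √83.
Distance = |-29| / √83 = 29/√83 ≈ 3.183.

3.183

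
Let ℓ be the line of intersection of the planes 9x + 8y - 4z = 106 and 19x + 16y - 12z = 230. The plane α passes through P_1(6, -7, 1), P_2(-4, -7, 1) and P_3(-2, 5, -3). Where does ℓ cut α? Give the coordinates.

Direction of ℓ: (9, 8, -4) × (19, 16, -12) = (-32, 32, -8).
A point on ℓ: solving the two plane equations with x = -2 gives (-2, 13, -5).
P_1P_2 = (-10, 0, 0), P_1P_3 = (-8, 12, -4); a normal to α is P_1P_2 × P_1P_3 = (0, -40, -120).
Using P_1: α has equation -40y - 120z = 160.
Substitute r = (-2, 13, -5) + t(-32, 32, -8) into the plane: 80 + (-320)t = 160, so t = -1/4.
Intersection: (-2, 13, -5) + (-1/4)·(-32, 32, -8) = (6, 5, -3).

(6, 5, -3)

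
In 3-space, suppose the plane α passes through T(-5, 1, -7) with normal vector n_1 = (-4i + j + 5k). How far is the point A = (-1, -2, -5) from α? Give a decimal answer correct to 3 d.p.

1.389

α: n_1·r = n_1·T gives -4x + y + 5z = -14.
n·A − d = (-4)·(-1) + (1)·(-2) + (5)·(-5) − (-14) = -9; |n| = √42.
Distance = |-9| / √42 = 9/√42 ≈ 1.389.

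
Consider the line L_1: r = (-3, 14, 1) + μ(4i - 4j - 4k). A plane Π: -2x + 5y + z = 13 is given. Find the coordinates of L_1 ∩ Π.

Substitute r = (-3, 14, 1) + t(4, -4, -4) into the plane: 77 + (-32)t = 13, so t = 2.
Intersection: (-3, 14, 1) + 2·(4, -4, -4) = (5, 6, -7).

(5, 6, -7)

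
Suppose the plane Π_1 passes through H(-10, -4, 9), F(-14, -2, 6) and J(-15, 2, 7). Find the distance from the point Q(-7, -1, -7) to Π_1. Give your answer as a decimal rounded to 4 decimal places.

13.6667

HF = (-4, 2, -3), HJ = (-5, 6, -2); a normal to Π_1 is HF × HJ = (14, 7, -14).
Using H: Π_1 has equation 14x + 7y - 14z = -294.
n·Q − d = (14)·(-7) + (7)·(-1) + (-14)·(-7) − (-294) = 287; |n| = √441.
Distance = |287| / √441 = 287/√441 ≈ 13.6667.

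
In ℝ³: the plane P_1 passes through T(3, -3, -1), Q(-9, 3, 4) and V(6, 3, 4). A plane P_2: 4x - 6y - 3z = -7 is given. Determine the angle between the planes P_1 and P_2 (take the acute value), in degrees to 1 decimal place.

TQ = (-12, 6, 5), TV = (3, 6, 5); a normal to P_1 is TQ × TV = (0, 75, -90).
Using T: P_1 has equation 75y - 90z = -135.
cos θ = |n₁·n₂| / (|n₁||n₂|) = |-180| / (√13725 · √61).
θ = arccos(0.19672) ≈ 78.7°.

78.7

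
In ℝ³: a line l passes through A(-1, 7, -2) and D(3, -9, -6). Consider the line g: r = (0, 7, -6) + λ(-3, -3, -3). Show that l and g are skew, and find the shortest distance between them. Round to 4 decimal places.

A direction vector for l is D − A = (4, -16, -4).
Common perpendicular direction n = (4, -16, -4) × (-3, -3, -3) = (36, 24, -60).
With w = (0, 7, -6) − (-1, 7, -2) = (1, 0, -4), w · n = 276.
Since n ≠ 0 the lines are not parallel, and w · n = 276 ≠ 0 so they do not intersect; hence they are skew.
Distance = |w · n| / |n| = |276| / √5472 ≈ 3.7311.

3.7311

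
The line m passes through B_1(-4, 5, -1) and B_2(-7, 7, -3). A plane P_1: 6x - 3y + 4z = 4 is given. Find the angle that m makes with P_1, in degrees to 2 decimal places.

A direction vector for m is B_2 − B_1 = (-3, 2, -2).
sin θ = |n·v| / (|n||v|) = |-32| / (√61 · √17) = 0.99371.
θ ≈ 83.57°.

83.57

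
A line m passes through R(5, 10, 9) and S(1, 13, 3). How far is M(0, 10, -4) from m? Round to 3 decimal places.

A direction vector for m is S − R = (-4, 3, -6).
Taking (5, 10, 9) on m with direction v = (-4, 3, -6): w = M − (5, 10, 9) = (-5, 0, -13), and w × v = (39, 22, -15).
Distance = |w × v| / |v| = √2230 / √61 ≈ 6.046.

6.046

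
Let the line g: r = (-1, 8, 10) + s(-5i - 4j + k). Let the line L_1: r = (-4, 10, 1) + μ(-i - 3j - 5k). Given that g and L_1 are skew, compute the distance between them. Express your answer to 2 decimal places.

Common perpendicular direction n = (-5, -4, 1) × (-1, -3, -5) = (23, -26, 11).
With w = (-4, 10, 1) − (-1, 8, 10) = (-3, 2, -9), w · n = -220.
Distance = |w · n| / |n| = |-220| / √1326 ≈ 6.04.

6.04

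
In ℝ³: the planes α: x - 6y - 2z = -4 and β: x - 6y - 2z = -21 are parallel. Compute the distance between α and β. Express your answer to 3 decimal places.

Same normal n = (1, -6, -2) with |n| = √41; distance = |-4 − (-21)| / |n| = 17/√41 ≈ 2.655.

2.655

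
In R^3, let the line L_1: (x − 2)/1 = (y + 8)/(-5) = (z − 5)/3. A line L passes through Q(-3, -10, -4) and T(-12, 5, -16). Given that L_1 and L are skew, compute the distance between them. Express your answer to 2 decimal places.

L_1 has direction (1, -5, 3) through (2, -8, 5).
A direction vector for L is T − Q = (-9, 15, -12).
Common perpendicular direction n = (1, -5, 3) × (-9, 15, -12) = (15, -15, -30).
With w = (-3, -10, -4) − (2, -8, 5) = (-5, -2, -9), w · n = 225.
Distance = |w · n| / |n| = |225| / √1350 ≈ 6.12.

6.12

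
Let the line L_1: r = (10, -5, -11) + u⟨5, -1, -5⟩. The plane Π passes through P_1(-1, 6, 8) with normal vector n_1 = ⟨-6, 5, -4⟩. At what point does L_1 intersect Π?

Π: n_1·r = n_1·P_1 gives -6x + 5y - 4z = 4.
Substitute r = (10, -5, -11) + t(5, -1, -5) into the plane: -41 + (-15)t = 4, so t = -3.
Intersection: (10, -5, -11) + (-3)·(5, -1, -5) = (-5, -2, 4).

(-5, -2, 4)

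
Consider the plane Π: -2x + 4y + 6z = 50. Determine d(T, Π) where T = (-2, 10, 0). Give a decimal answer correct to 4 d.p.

n·T − d = (-2)·(-2) + (4)·(10) + (6)·(0) − 50 = -6; |n| = √56.
Distance = |-6| / √56 = 6/√56 ≈ 0.8018.

0.8018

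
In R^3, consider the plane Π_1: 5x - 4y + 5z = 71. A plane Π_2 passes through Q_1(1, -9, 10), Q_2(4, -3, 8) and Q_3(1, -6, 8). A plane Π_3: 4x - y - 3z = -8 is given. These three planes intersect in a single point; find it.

Q_1Q_2 = (3, 6, -2), Q_1Q_3 = (0, 3, -2); a normal to Π_2 is Q_1Q_2 × Q_1Q_3 = (-6, 6, 9).
Using Q_1: Π_2 has equation -6x + 6y + 9z = 30.
Solving the 3×3 linear system 5x - 4y + 5z = 71, -6x + 6y + 9z = 30, 4x - y - 3z = -8 (e.g. by elimination or Cramer's rule, determinant = -207) gives (3, -4, 8).

(3, -4, 8)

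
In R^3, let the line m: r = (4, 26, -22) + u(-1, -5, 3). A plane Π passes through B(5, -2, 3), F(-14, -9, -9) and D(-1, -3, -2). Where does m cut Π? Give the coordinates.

(0, 6, -10)

BF = (-19, -7, -12), BD = (-6, -1, -5); a normal to Π is BF × BD = (23, -23, -23).
Using B: Π has equation 23x - 23y - 23z = 92.
Substitute r = (4, 26, -22) + t(-1, -5, 3) into the plane: 0 + 23t = 92, so t = 4.
Intersection: (4, 26, -22) + 4·(-1, -5, 3) = (0, 6, -10).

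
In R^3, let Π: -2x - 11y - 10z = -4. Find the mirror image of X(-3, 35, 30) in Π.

(-15, -31, -30)

λ = (n·X − d)/|n|² = (-679 − (-4))/225 = -3.
Reflection = X − 2λn = (-3, 35, 30) − (-6)·(-2, -11, -10) = (-15, -31, -30).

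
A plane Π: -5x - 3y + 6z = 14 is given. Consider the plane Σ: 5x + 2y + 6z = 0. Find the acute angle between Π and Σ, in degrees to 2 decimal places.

cos θ = |n₁·n₂| / (|n₁||n₂|) = |5| / (√70 · √65).
θ = arccos(0.07412) ≈ 85.75°.

85.75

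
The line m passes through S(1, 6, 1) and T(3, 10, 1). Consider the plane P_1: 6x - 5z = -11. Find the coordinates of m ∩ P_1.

A direction vector for m is T − S = (2, 4, 0).
Substitute r = (1, 6, 1) + t(2, 4, 0) into the plane: 1 + 12t = -11, so t = -1.
Intersection: (1, 6, 1) + (-1)·(2, 4, 0) = (-1, 2, 1).

(-1, 2, 1)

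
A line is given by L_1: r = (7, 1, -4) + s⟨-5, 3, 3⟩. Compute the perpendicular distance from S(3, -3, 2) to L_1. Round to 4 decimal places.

7.2304

Taking (7, 1, -4) on L_1 with direction v = (-5, 3, 3): w = S − (7, 1, -4) = (-4, -4, 6), and w × v = (-30, -18, -32).
Distance = |w × v| / |v| = √2248 / √43 ≈ 7.2304.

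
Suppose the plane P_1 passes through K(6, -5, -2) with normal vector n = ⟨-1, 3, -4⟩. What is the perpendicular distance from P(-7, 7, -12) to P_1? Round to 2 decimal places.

P_1: n·r = n·K gives -x + 3y - 4z = -13.
n·P − d = (-1)·(-7) + (3)·(7) + (-4)·(-12) − (-13) = 89; |n| = √26.
Distance = |89| / √26 = 89/√26 ≈ 17.45.

17.45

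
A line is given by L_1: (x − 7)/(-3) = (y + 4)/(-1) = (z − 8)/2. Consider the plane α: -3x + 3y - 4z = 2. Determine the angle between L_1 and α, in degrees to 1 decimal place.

5.3

L_1 has direction (-3, -1, 2) through (7, -4, 8).
sin θ = |n·v| / (|n||v|) = |-2| / (√34 · √14) = 0.09167.
θ ≈ 5.3°.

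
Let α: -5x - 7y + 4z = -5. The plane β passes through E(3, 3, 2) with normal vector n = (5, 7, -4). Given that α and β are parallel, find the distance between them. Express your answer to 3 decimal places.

β: n·r = n·E gives 5x + 7y - 4z = 28.
Rescale β by 1/(-1): -5x - 7y + 4z = -28. Then distance = |-5 − (-28)| / √90 ≈ 2.424.

2.424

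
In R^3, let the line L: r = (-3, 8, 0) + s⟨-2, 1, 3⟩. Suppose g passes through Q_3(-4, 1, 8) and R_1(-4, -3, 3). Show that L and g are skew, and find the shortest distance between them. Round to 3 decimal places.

A direction vector for g is R_1 − Q_3 = (0, -4, -5).
Common perpendicular direction n = (-2, 1, 3) × (0, -4, -5) = (7, -10, 8).
With w = (-4, 1, 8) − (-3, 8, 0) = (-1, -7, 8), w · n = 127.
Since n ≠ 0 the lines are not parallel, and w · n = 127 ≠ 0 so they do not intersect; hence they are skew.
Distance = |w · n| / |n| = |127| / √213 ≈ 8.702.

8.702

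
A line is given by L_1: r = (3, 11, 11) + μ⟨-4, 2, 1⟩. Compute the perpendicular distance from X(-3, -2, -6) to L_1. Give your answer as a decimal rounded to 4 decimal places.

21.8360

Taking (3, 11, 11) on L_1 with direction v = (-4, 2, 1): w = X − (3, 11, 11) = (-6, -13, -17), and w × v = (21, 74, -64).
Distance = |w × v| / |v| = √10013 / √21 ≈ 21.8360.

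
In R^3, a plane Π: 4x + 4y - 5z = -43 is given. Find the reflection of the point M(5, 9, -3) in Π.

(-11, -7, 17)

λ = (n·M − d)/|n|² = (71 − (-43))/57 = 2.
Reflection = M − 2λn = (5, 9, -3) − 4·(4, 4, -5) = (-11, -7, 17).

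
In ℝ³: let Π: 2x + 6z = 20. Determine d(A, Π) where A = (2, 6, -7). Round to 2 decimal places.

n·A − d = (2)·(2) + (0)·(6) + (6)·(-7) − 20 = -58; |n| = √40.
Distance = |-58| / √40 = 58/√40 ≈ 9.17.

9.17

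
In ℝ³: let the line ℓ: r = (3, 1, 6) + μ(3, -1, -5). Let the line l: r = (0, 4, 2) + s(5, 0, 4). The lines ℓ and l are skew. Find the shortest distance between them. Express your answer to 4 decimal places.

Common perpendicular direction n = (3, -1, -5) × (5, 0, 4) = (-4, -37, 5).
With w = (0, 4, 2) − (3, 1, 6) = (-3, 3, -4), w · n = -119.
Distance = |w · n| / |n| = |-119| / √1410 ≈ 3.1691.

3.1691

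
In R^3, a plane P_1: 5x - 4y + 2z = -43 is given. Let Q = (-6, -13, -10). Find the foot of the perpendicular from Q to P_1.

Foot = Q − λn with λ = (n·Q − d)/|n|² = (2 − (-43))/45 = 1.
Foot = (-6, -13, -10) − 1·(5, -4, 2) = (-11, -9, -12).

(-11, -9, -12)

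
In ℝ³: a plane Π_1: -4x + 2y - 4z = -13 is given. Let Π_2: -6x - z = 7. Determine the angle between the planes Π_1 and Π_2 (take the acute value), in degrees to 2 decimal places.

39.90

cos θ = |n₁·n₂| / (|n₁||n₂|) = |28| / (√36 · √37).
θ = arccos(0.76720) ≈ 39.90°.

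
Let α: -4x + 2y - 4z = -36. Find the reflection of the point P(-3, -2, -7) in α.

λ = (n·P − d)/|n|² = (36 − (-36))/36 = 2.
Reflection = P − 2λn = (-3, -2, -7) − 4·(-4, 2, -4) = (13, -10, 9).

(13, -10, 9)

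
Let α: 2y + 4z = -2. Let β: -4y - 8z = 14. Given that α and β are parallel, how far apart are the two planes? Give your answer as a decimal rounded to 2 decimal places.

Rescale β by 1/(-2): 2y + 4z = -7. Then distance = |-2 − (-7)| / √20 ≈ 1.12.

1.12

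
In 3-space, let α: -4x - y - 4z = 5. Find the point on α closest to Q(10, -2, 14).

Foot = Q − λn with λ = (n·Q − d)/|n|² = (-94 − 5)/33 = -3.
Foot = (10, -2, 14) − (-3)·(-4, -1, -4) = (-2, -5, 2).

(-2, -5, 2)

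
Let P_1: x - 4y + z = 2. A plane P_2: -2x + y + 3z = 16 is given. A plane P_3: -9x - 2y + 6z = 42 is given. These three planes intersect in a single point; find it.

(-2, 0, 4)

Solving the 3×3 linear system x - 4y + z = 2, -2x + y + 3z = 16, -9x - 2y + 6z = 42 (e.g. by elimination or Cramer's rule, determinant = 85) gives (-2, 0, 4).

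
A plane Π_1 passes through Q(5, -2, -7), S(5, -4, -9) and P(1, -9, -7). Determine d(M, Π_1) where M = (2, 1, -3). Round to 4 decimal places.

QS = (0, -2, -2), QP = (-4, -7, 0); a normal to Π_1 is QS × QP = (-14, 8, -8).
Using Q: Π_1 has equation -14x + 8y - 8z = -30.
n·M − d = (-14)·(2) + (8)·(1) + (-8)·(-3) − (-30) = 34; |n| = √324.
Distance = |34| / √324 = 34/√324 ≈ 1.8889.

1.8889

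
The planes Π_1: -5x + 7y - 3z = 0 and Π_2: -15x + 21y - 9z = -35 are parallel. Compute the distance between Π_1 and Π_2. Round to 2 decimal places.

Rescale Π_2 by 1/3: -5x + 7y - 3z = -35/3. Then distance = |0 − (-35/3)| / √83 ≈ 1.28.

1.28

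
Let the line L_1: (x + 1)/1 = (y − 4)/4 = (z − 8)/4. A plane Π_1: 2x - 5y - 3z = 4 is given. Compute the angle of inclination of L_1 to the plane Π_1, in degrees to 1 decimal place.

57.9

L_1 has direction (1, 4, 4) through (-1, 4, 8).
sin θ = |n·v| / (|n||v|) = |-30| / (√38 · √33) = 0.84717.
θ ≈ 57.9°.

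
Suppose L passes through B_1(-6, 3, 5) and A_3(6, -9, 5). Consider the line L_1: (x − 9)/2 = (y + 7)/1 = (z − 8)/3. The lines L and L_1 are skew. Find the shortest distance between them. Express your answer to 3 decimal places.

A direction vector for L is A_3 − B_1 = (12, -12, 0).
L_1 has direction (2, 1, 3) through (9, -7, 8).
Common perpendicular direction n = (12, -12, 0) × (2, 1, 3) = (-36, -36, 36).
With w = (9, -7, 8) − (-6, 3, 5) = (15, -10, 3), w · n = -72.
Distance = |w · n| / |n| = |-72| / √3888 ≈ 1.155.

1.155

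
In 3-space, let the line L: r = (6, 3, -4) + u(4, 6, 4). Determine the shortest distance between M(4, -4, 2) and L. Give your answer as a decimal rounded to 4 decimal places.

Taking (6, 3, -4) on L with direction v = (4, 6, 4): w = M − (6, 3, -4) = (-2, -7, 6), and w × v = (-64, 32, 16).
Distance = |w × v| / |v| = √5376 / √68 ≈ 8.8915.

8.8915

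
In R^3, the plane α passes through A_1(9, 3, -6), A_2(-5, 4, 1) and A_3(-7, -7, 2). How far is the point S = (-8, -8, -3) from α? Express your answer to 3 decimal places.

A_1A_2 = (-14, 1, 7), A_1A_3 = (-16, -10, 8); a normal to α is A_1A_2 × A_1A_3 = (78, 0, 156).
Using A_1: α has equation 78x + 156z = -234.
n·S − d = (78)·(-8) + (0)·(-8) + (156)·(-3) − (-234) = -858; |n| = √30420.
Distance = |-858| / √30420 = 858/√30420 ≈ 4.919.

4.919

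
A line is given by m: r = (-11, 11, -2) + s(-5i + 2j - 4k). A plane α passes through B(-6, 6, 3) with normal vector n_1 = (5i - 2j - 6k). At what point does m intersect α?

α: n_1·r = n_1·B gives 5x - 2y - 6z = -60.
Substitute r = (-11, 11, -2) + t(-5, 2, -4) into the plane: -65 + (-5)t = -60, so t = -1.
Intersection: (-11, 11, -2) + (-1)·(-5, 2, -4) = (-6, 9, 2).

(-6, 9, 2)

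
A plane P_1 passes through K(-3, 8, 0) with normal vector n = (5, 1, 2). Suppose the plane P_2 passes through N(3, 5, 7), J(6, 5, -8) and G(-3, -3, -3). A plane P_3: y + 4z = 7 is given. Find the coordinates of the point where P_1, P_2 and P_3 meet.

(-2, -1, 2)

P_1: n·r = n·K gives 5x + y + 2z = -7.
NJ = (3, 0, -15), NG = (-6, -8, -10); a normal to P_2 is NJ × NG = (-120, 120, -24).
Using N: P_2 has equation -120x + 120y - 24z = 72.
Solving the 3×3 linear system 5x + y + 2z = -7, -120x + 120y - 24z = 72, y + 4z = 7 (e.g. by elimination or Cramer's rule, determinant = 2760) gives (-2, -1, 2).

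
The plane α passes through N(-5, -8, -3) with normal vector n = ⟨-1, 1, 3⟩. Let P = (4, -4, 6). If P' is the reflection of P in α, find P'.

α: n·r = n·N gives -x + y + 3z = -12.
λ = (n·P − d)/|n|² = (10 − (-12))/11 = 2.
Reflection = P − 2λn = (4, -4, 6) − 4·(-1, 1, 3) = (8, -8, -6).

(8, -8, -6)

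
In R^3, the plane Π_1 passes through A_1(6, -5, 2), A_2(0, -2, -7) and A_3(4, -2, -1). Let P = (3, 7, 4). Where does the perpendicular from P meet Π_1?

(6, 7, 2)

A_1A_2 = (-6, 3, -9), A_1A_3 = (-2, 3, -3); a normal to Π_1 is A_1A_2 × A_1A_3 = (18, 0, -12).
Using A_1: Π_1 has equation 18x - 12z = 84.
Foot = P − λn with λ = (n·P − d)/|n|² = (6 − 84)/468 = -1/6.
Foot = (3, 7, 4) − (-1/6)·(18, 0, -12) = (6, 7, 2).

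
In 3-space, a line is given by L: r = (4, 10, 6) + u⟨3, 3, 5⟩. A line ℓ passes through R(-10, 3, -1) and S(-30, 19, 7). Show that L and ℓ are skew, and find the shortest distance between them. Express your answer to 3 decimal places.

A direction vector for ℓ is S − R = (-20, 16, 8).
Common perpendicular direction n = (3, 3, 5) × (-20, 16, 8) = (-56, -124, 108).
With w = (-10, 3, -1) − (4, 10, 6) = (-14, -7, -7), w · n = 896.
Since n ≠ 0 the lines are not parallel, and w · n = 896 ≠ 0 so they do not intersect; hence they are skew.
Distance = |w · n| / |n| = |896| / √30176 ≈ 5.158.

5.158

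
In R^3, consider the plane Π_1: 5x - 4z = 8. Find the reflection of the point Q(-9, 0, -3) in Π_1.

λ = (n·Q − d)/|n|² = (-33 − 8)/41 = -1.
Reflection = Q − 2λn = (-9, 0, -3) − (-2)·(5, 0, -4) = (1, 0, -11).

(1, 0, -11)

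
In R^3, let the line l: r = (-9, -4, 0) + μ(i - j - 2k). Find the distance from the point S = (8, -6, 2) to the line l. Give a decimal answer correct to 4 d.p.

16.1090

Taking (-9, -4, 0) on l with direction v = (1, -1, -2): w = S − (-9, -4, 0) = (17, -2, 2), and w × v = (6, 36, -15).
Distance = |w × v| / |v| = √1557 / √6 ≈ 16.1090.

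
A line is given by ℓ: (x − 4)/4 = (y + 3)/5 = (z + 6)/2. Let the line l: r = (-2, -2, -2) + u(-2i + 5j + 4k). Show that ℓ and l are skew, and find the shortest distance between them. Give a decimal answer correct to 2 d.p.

ℓ has direction (4, 5, 2) through (4, -3, -6).
Common perpendicular direction n = (4, 5, 2) × (-2, 5, 4) = (10, -20, 30).
With w = (-2, -2, -2) − (4, -3, -6) = (-6, 1, 4), w · n = 40.
Since n ≠ 0 the lines are not parallel, and w · n = 40 ≠ 0 so they do not intersect; hence they are skew.
Distance = |w · n| / |n| = |40| / √1400 ≈ 1.07.

1.07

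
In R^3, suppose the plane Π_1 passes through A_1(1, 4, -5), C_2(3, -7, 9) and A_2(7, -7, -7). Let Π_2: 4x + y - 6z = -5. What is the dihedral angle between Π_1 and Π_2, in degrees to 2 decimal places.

A_1C_2 = (2, -11, 14), A_1A_2 = (6, -11, -2); a normal to Π_1 is A_1C_2 × A_1A_2 = (176, 88, 44).
Using A_1: Π_1 has equation 176x + 88y + 44z = 308.
cos θ = |n₁·n₂| / (|n₁||n₂|) = |528| / (√40656 · √53).
θ = arccos(0.35969) ≈ 68.92°.

68.92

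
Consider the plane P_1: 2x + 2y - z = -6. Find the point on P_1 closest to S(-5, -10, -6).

Foot = S − λn with λ = (n·S − d)/|n|² = (-24 − (-6))/9 = -2.
Foot = (-5, -10, -6) − (-2)·(2, 2, -1) = (-1, -6, -8).

(-1, -6, -8)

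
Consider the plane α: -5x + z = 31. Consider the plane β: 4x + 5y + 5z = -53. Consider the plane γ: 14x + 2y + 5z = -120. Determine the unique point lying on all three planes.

(-7, -1, -4)

Solving the 3×3 linear system -5x + z = 31, 4x + 5y + 5z = -53, 14x + 2y + 5z = -120 (e.g. by elimination or Cramer's rule, determinant = -137) gives (-7, -1, -4).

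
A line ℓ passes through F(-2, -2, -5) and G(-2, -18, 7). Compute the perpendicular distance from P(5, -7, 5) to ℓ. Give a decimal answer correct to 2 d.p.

8.60

A direction vector for ℓ is G − F = (0, -16, 12).
Taking (-2, -2, -5) on ℓ with direction v = (0, -16, 12): w = P − (-2, -2, -5) = (7, -5, 10), and w × v = (100, -84, -112).
Distance = |w × v| / |v| = √29600 / √400 ≈ 8.60.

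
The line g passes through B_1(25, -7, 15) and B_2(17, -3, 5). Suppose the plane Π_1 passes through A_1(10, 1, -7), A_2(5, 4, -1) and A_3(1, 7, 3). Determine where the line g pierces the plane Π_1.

(9, 1, -5)

A direction vector for g is B_2 − B_1 = (-8, 4, -10).
A_1A_2 = (-5, 3, 6), A_1A_3 = (-9, 6, 10); a normal to Π_1 is A_1A_2 × A_1A_3 = (-6, -4, -3).
Using A_1: Π_1 has equation -6x - 4y - 3z = -43.
Substitute r = (25, -7, 15) + t(-8, 4, -10) into the plane: -167 + 62t = -43, so t = 2.
Intersection: (25, -7, 15) + 2·(-8, 4, -10) = (9, 1, -5).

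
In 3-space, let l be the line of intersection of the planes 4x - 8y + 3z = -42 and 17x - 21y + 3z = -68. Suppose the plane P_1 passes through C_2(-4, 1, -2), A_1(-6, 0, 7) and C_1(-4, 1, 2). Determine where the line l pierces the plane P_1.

(2, 4, -6)

Direction of l: (4, -8, 3) × (17, -21, 3) = (39, 39, 52).
A point on l: solving the two plane equations with x = 14 gives (14, 16, 10).
C_2A_1 = (-2, -1, 9), C_2C_1 = (0, 0, 4); a normal to P_1 is C_2A_1 × C_2C_1 = (-4, 8, 0).
Using C_2: P_1 has equation -4x + 8y = 24.
Substitute r = (14, 16, 10) + t(39, 39, 52) into the plane: 72 + 156t = 24, so t = -4/13.
Intersection: (14, 16, 10) + (-4/13)·(39, 39, 52) = (2, 4, -6).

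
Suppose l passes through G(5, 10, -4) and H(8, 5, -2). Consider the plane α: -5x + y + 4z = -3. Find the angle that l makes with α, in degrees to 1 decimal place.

A direction vector for l is H − G = (3, -5, 2).
sin θ = |n·v| / (|n||v|) = |-12| / (√42 · √38) = 0.30038.
θ ≈ 17.5°.

17.5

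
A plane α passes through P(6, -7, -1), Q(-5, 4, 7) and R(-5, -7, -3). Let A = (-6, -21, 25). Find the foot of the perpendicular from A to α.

(-2, -1, 3)

PQ = (-11, 11, 8), PR = (-11, 0, -2); a normal to α is PQ × PR = (-22, -110, 121).
Using P: α has equation -22x - 110y + 121z = 517.
Foot = A − λn with λ = (n·A − d)/|n|² = (5467 − 517)/27225 = 2/11.
Foot = (-6, -21, 25) − (2/11)·(-22, -110, 121) = (-2, -1, 3).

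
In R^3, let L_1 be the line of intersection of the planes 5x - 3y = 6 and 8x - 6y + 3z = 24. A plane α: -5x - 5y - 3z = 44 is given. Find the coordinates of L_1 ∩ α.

(-3, -7, 2)

Direction of L_1: (5, -3, 0) × (8, -6, 3) = (-9, -15, -6).
A point on L_1: solving the two plane equations with x = -6 gives (-6, -12, 0).
Substitute r = (-6, -12, 0) + t(-9, -15, -6) into the plane: 90 + 138t = 44, so t = -1/3.
Intersection: (-6, -12, 0) + (-1/3)·(-9, -15, -6) = (-3, -7, 2).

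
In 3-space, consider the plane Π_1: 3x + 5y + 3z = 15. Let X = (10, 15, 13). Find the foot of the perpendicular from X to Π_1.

(1, 0, 4)

Foot = X − λn with λ = (n·X − d)/|n|² = (144 − 15)/43 = 3.
Foot = (10, 15, 13) − 3·(3, 5, 3) = (1, 0, 4).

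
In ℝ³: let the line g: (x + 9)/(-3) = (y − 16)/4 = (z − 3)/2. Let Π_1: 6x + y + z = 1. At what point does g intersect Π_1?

(0, 4, -3)

g has direction (-3, 4, 2) through (-9, 16, 3).
Substitute r = (-9, 16, 3) + t(-3, 4, 2) into the plane: -35 + (-12)t = 1, so t = -3.
Intersection: (-9, 16, 3) + (-3)·(-3, 4, 2) = (0, 4, -3).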